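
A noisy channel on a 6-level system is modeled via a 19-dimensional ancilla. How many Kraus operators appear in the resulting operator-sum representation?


Tracing out the environment in an orthonormal basis {|i>_E} gives Kraus operators K_i = <i|_E U |0>_E.
Number of Kraus operators = dim(H_env) = d_env
= 19

19


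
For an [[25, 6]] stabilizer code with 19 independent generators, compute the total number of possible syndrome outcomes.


Each stabilizer generator gives a binary (+1 or -1) measurement outcome.
With 19 independent generators:
Total syndromes = 2^19
= 524288

524288


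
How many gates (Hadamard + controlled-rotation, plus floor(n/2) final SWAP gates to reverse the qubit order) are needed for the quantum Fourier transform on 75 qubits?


Hadamard gates: 75
Controlled rotations: n*(n-1)/2 = 75*74/2 = 2775
SWAP gates: floor(n/2) = floor(75/2) = 37
Total = 75 + 2775 + 37
= 2887

2887


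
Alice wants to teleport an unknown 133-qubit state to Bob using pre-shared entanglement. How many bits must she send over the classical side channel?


Quantum teleportation requires 2 classical bits per qubit teleported.
133 qubit(s) -> 2 * 133 = 266 classical bits

266


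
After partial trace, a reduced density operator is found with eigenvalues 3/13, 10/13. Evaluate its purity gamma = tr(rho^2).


tr(rho^2) = sum of eigenvalues squared
= (3/13)^2 + (10/13)^2
= (9 + 100) / 169
= 109/169
= 0.6450

0.6450


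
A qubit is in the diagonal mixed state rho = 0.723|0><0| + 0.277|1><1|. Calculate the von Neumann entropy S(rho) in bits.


S = -p*log2(p) - (1-p)*log2(1-p)
p = 0.7230, 1-p = 0.2770
= -0.7230 * log2(0.7230) - 0.2770 * log2(0.2770)
= -(-0.3383) - (-0.5130)
= 0.8513

0.8513


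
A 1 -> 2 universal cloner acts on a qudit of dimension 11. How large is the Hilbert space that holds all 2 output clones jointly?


Output space = H^(tensor 2) where dim(H) = 11
dim = 11^2
= 121

121


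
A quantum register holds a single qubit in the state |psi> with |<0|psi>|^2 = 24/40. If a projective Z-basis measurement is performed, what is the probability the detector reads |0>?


|alpha|^2 = 24/40 = 0.6000
|beta|^2 = 1 - 24/40 = 16/40 = 0.4000
P(|0>) = |alpha|^2 = 0.6000

0.6000


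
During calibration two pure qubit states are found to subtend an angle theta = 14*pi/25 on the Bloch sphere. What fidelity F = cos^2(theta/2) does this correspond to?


For states separated by angle theta on Bloch sphere:
F = cos^2(theta/2)
theta = 14*pi/25 = 1.7593
theta/2 = 0.8796
cos(theta/2) = 0.6374
F = 0.4063

0.4063


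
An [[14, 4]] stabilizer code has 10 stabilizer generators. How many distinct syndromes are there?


Each stabilizer generator gives a binary (+1 or -1) measurement outcome.
With 10 independent generators:
Total syndromes = 2^10
= 1024

1024


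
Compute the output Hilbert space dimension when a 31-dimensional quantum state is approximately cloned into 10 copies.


Output space = H^(tensor 10) where dim(H) = 31
dim = 31^10
= 961 (after 2 factors)
= 29791 (after 3 factors)
= 923521 (after 4 factors)
= 28629151 (after 5 factors)
= 887503681 (after 6 factors)
= 27512614111 (after 7 factors)
= 852891037441 (after 8 factors)
= 26439622160671 (after 9 factors)
= 819628286980801 (after 10 factors)
= 819628286980801

819628286980801


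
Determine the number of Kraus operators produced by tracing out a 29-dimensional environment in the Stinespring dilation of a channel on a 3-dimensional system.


Tracing out the environment in an orthonormal basis {|i>_E} gives Kraus operators K_i = <i|_E U |0>_E.
Number of Kraus operators = dim(H_env) = d_env
= 29

29


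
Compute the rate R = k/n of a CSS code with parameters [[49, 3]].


Code rate R = k/n
= 3/49
= 0.0612

0.0612


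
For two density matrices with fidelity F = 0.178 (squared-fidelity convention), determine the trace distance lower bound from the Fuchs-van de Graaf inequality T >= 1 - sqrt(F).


Fuchs-van de Graaf (squared-fidelity convention): 1 - sqrt(F) <= T <= sqrt(1 - F).
Lower bound: T >= 1 - sqrt(F)
sqrt(F) = sqrt(0.178) = 0.4219
T >= 1 - 0.4219
T >= 0.5781

0.5781


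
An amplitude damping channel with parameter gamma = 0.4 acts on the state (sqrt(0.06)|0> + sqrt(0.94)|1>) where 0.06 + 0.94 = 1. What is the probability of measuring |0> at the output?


For amplitude damping with parameter gamma on state sqrt(a)|0> + sqrt(b)|1>:
alpha^2 = 0.06, beta^2 = 0.94
P(|0>) = alpha^2 + gamma * beta^2
= 0.06 + 0.4 * 0.94
= 0.06 + 0.3760
= 0.4360

0.4360


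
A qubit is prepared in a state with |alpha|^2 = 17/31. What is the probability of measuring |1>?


|alpha|^2 = 17/31 = 0.5484
|beta|^2 = 1 - 17/31 = 14/31 = 0.4516
P(|1>) = |beta|^2 = 0.4516

0.4516


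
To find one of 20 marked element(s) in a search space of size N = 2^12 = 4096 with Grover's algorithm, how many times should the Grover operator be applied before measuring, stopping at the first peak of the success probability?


After j Grover iterations the success probability is P(j) = sin^2((2j+1)*theta), where sin(theta) = sqrt(k/N).
N = 2^12 = 4096, k = 20
sin(theta) = sqrt(k/N) = 0.0698771243
theta = arcsin(sqrt(k/N)) = 0.06993411576 rad
P(j) reaches its first maximum when (2j+1)*theta is as close as possible to pi/2, i.e. j = round(pi/(4*theta) - 1/2).
pi/(4*theta) - 1/2 = 10.7305
(For comparison, the common estimate pi/4 * sqrt(N/k) = 11.2397; the exact maximiser is used here.)
Optimal iterations = 11

11


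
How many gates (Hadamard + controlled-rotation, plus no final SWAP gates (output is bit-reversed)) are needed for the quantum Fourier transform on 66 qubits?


Hadamard gates: 66
Controlled rotations: n*(n-1)/2 = 66*65/2 = 2145
SWAP gates: 0 (omitted)
Total = 66 + 2145
= 2211

2211


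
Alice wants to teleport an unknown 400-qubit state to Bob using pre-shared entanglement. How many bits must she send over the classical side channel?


Quantum teleportation requires 2 classical bits per qubit teleported.
400 qubit(s) -> 2 * 400 = 800 classical bits

800


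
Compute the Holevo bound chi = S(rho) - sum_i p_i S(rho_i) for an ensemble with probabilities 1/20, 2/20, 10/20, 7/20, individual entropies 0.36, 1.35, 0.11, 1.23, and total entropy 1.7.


chi = S(rho) - sum_i p_i * S(rho_i)
Weighted entropy = 1/20 * 0.36 + 2/20 * 1.35 + 10/20 * 0.11 + 7/20 * 1.23
= 0.6385
chi = 1.7 - 0.6385
= 1.0615

1.0615


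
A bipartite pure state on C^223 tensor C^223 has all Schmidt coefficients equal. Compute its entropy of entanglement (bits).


For a maximally entangled state in d x d:
S = log2(d) = log2(223)
= 7.8009

7.8009


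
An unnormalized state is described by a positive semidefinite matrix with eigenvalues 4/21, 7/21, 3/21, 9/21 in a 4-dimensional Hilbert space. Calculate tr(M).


tr(M) = sum of eigenvalues
= 4/21 + 7/21 + 3/21 + 9/21
= 23/21
= 1.0952

1.0952


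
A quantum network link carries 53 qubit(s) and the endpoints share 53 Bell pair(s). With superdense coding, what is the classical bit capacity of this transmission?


Superdense coding allows 2 classical bits per shared entangled pair.
53 pair(s) -> 2 * 53 = 106 classical bits

106


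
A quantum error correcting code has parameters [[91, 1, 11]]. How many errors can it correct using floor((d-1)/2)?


Code parameters: [[91, 1, 11]], distance d = 11.
Number of correctable errors = floor((d-1)/2)
= floor((11 - 1)/2)
= floor(10/2)
= 5

5


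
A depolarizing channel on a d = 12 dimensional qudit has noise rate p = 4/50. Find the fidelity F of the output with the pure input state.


F = (1-p) + p/d
= (1 - 0.0800) + 0.0800/12
= 0.9200 + 0.0067
= 0.9267

0.9267


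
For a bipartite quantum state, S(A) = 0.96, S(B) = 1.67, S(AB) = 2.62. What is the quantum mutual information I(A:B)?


I(A:B) = S(A) + S(B) - S(AB)
= 0.96 + 1.67 - 2.62
= 0.0100

0.0100


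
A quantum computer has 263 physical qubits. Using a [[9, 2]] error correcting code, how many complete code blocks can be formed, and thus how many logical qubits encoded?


Each code block uses 9 physical qubits for 2 logical qubit(s).
Number of complete blocks = floor(263 / 9) = 29
Logical qubits = 29 * 2
= 58

58


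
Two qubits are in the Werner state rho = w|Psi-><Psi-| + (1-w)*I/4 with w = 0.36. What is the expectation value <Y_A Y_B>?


|Psi-> = (|01> - |10>)/sqrt(2)
For the pure Bell state, <Y_A Y_B> = -1 (Bell-state Pauli correlator).
The maximally-mixed part I/4 has tr(I/4 * P tensor P) = 0 for any traceless Pauli P.
So <Y_A Y_B>_rho = w * (-1) + (1 - w) * 0
= 0.36 * (-1)
= -0.3600

-0.3600


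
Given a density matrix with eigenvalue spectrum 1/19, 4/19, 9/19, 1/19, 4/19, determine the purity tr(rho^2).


tr(rho^2) = sum of eigenvalues squared
= (1/19)^2 + (4/19)^2 + (9/19)^2 + (1/19)^2 + (4/19)^2
= (1 + 16 + 81 + 1 + 16) / 361
= 115/361
= 0.3186

0.3186


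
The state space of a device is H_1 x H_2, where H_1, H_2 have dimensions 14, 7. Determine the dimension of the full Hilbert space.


dim(H_1 x H_2) = 14 * 7
= 98

98


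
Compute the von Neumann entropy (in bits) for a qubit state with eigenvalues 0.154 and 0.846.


S = -p*log2(p) - (1-p)*log2(1-p)
p = 0.1540, 1-p = 0.8460
= -0.1540 * log2(0.1540) - 0.8460 * log2(0.8460)
= -(-0.4156) - (-0.2041)
= 0.6198

0.6198


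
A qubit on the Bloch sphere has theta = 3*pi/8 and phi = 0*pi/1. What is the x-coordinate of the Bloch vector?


theta = 1.1781, phi = 0.0000
r_x = sin(theta)*cos(phi) = 0.9239 * 1.0000
r_x = 0.9239

0.9239


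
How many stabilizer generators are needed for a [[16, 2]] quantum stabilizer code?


For an [[n,k]] stabilizer code:
Number of stabilizer generators = n - k
= 16 - 2
= 14

14


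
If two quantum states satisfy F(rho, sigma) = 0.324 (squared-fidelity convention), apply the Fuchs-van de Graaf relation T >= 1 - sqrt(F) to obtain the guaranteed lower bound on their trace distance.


Fuchs-van de Graaf (squared-fidelity convention): 1 - sqrt(F) <= T <= sqrt(1 - F).
Lower bound: T >= 1 - sqrt(F)
sqrt(F) = sqrt(0.324) = 0.5692
T >= 1 - 0.5692
T >= 0.4308

0.4308


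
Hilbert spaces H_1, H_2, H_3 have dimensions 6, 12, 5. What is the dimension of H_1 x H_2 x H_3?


dim(H_1 x H_2 x H_3) = 6 * 12 * 5
= 72 * 5
= 360

360


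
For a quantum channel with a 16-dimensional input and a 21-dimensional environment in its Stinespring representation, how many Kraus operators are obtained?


Tracing out the environment in an orthonormal basis {|i>_E} gives Kraus operators K_i = <i|_E U |0>_E.
Number of Kraus operators = dim(H_env) = d_env
= 21

21


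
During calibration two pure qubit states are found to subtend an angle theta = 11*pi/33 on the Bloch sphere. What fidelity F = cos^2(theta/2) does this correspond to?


For states separated by angle theta on Bloch sphere:
F = cos^2(theta/2)
theta = 11*pi/33 = 1.0472
theta/2 = 0.5236
cos(theta/2) = 0.8660
F = 0.7500

0.7500


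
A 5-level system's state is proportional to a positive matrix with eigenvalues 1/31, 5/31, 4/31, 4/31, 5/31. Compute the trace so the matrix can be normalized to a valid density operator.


tr(M) = sum of eigenvalues
= 1/31 + 5/31 + 4/31 + 4/31 + 5/31
= 19/31
= 0.6129

0.6129


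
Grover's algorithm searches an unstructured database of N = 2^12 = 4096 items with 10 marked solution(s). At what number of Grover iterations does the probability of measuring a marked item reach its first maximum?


After j Grover iterations the success probability is P(j) = sin^2((2j+1)*theta), where sin(theta) = sqrt(k/N).
N = 2^12 = 4096, k = 10
sin(theta) = sqrt(k/N) = 0.04941058844
theta = arcsin(sqrt(k/N)) = 0.04943071578 rad
P(j) reaches its first maximum when (2j+1)*theta is as close as possible to pi/2, i.e. j = round(pi/(4*theta) - 1/2).
pi/(4*theta) - 1/2 = 15.3889
(For comparison, the common estimate pi/4 * sqrt(N/k) = 15.8953; the exact maximiser is used here.)
Optimal iterations = 15

15


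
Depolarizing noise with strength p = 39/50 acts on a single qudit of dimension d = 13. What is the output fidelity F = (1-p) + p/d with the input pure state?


F = (1-p) + p/d
= (1 - 0.7800) + 0.7800/13
= 0.2200 + 0.0600
= 0.2800

0.2800


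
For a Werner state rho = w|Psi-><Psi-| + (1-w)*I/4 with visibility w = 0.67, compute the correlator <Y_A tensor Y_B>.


|Psi-> = (|01> - |10>)/sqrt(2)
For the pure Bell state, <Y_A Y_B> = -1 (Bell-state Pauli correlator).
The maximally-mixed part I/4 has tr(I/4 * P tensor P) = 0 for any traceless Pauli P.
So <Y_A Y_B>_rho = w * (-1) + (1 - w) * 0
= 0.67 * (-1)
= -0.6700

-0.6700


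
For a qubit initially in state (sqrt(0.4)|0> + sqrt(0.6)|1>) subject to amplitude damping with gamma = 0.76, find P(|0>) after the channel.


For amplitude damping with parameter gamma on state sqrt(a)|0> + sqrt(b)|1>:
alpha^2 = 0.4, beta^2 = 0.6
P(|0>) = alpha^2 + gamma * beta^2
= 0.4 + 0.76 * 0.6
= 0.4 + 0.4560
= 0.8560

0.8560


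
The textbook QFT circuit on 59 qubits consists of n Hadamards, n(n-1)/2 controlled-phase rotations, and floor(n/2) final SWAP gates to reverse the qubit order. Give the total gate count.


Hadamard gates: 59
Controlled rotations: n*(n-1)/2 = 59*58/2 = 1711
SWAP gates: floor(n/2) = floor(59/2) = 29
Total = 59 + 1711 + 29
= 1799

1799


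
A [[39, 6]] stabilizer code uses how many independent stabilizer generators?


For an [[n,k]] stabilizer code:
Number of stabilizer generators = n - k
= 39 - 6
= 33

33


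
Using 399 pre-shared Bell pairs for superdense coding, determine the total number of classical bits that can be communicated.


Superdense coding allows 2 classical bits per shared entangled pair.
399 pair(s) -> 2 * 399 = 798 classical bits

798


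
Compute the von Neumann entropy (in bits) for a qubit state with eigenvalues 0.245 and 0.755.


S = -p*log2(p) - (1-p)*log2(1-p)
p = 0.2450, 1-p = 0.7550
= -0.2450 * log2(0.2450) - 0.7550 * log2(0.7550)
= -(-0.4971) - (-0.3061)
= 0.8033

0.8033


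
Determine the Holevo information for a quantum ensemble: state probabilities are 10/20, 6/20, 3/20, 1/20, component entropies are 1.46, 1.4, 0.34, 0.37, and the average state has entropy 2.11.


chi = S(rho) - sum_i p_i * S(rho_i)
Weighted entropy = 10/20 * 1.46 + 6/20 * 1.4 + 3/20 * 0.34 + 1/20 * 0.37
= 1.2195
chi = 2.11 - 1.2195
= 0.8905

0.8905


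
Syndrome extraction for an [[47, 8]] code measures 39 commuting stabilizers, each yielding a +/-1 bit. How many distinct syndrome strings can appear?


Each stabilizer generator gives a binary (+1 or -1) measurement outcome.
With 39 independent generators:
Total syndromes = 2^39
= 549755813888

549755813888


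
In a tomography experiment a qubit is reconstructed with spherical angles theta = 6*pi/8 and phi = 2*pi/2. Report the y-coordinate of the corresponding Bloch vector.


theta = 2.3562, phi = 3.1416
r_y = sin(theta)*sin(phi) = 0.7071 * 0.0000
r_y = 0.0000

0.0000


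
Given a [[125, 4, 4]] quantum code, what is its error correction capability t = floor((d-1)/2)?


Code parameters: [[125, 4, 4]], distance d = 4.
Number of correctable errors = floor((d-1)/2)
= floor((4 - 1)/2)
= floor(3/2)
= 1

1


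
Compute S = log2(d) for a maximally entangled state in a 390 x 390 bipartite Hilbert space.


For a maximally entangled state in d x d:
S = log2(d) = log2(390)
= 8.6073

8.6073


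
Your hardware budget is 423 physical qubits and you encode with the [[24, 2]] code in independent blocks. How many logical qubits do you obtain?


Each code block uses 24 physical qubits for 2 logical qubit(s).
Number of complete blocks = floor(423 / 24) = 17
Logical qubits = 17 * 2
= 34

34


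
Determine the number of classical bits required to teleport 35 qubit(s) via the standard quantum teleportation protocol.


Quantum teleportation requires 2 classical bits per qubit teleported.
35 qubit(s) -> 2 * 35 = 70 classical bits

70


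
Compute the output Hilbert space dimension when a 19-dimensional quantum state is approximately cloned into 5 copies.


Output space = H^(tensor 5) where dim(H) = 19
dim = 19^5
= 361 (after 2 factors)
= 6859 (after 3 factors)
= 130321 (after 4 factors)
= 2476099 (after 5 factors)
= 2476099

2476099


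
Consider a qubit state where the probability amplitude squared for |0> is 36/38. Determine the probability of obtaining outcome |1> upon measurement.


|alpha|^2 = 36/38 = 0.9474
|beta|^2 = 1 - 36/38 = 2/38 = 0.0526
P(|1>) = |beta|^2 = 0.0526

0.0526


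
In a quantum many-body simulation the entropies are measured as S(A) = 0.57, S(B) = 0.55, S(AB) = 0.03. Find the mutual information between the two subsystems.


I(A:B) = S(A) + S(B) - S(AB)
= 0.57 + 0.55 - 0.03
= 1.0900

1.0900


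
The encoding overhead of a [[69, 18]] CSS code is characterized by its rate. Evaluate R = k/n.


Code rate R = k/n
= 18/69
= 0.2609

0.2609


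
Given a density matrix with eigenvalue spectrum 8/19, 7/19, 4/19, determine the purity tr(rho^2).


tr(rho^2) = sum of eigenvalues squared
= (8/19)^2 + (7/19)^2 + (4/19)^2
= (64 + 49 + 16) / 361
= 129/361
= 0.3573

0.3573


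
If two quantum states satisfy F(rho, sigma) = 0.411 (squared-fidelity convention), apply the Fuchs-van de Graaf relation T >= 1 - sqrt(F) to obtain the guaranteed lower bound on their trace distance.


Fuchs-van de Graaf (squared-fidelity convention): 1 - sqrt(F) <= T <= sqrt(1 - F).
Lower bound: T >= 1 - sqrt(F)
sqrt(F) = sqrt(0.411) = 0.6411
T >= 1 - 0.6411
T >= 0.3589

0.3589


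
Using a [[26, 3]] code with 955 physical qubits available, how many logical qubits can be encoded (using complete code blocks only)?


Each code block uses 26 physical qubits for 3 logical qubit(s).
Number of complete blocks = floor(955 / 26) = 36
Logical qubits = 36 * 3
= 108

108


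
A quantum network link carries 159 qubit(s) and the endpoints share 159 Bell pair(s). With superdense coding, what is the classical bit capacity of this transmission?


Superdense coding allows 2 classical bits per shared entangled pair.
159 pair(s) -> 2 * 159 = 318 classical bits

318


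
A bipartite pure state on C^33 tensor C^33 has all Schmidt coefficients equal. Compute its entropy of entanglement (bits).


For a maximally entangled state in d x d:
S = log2(d) = log2(33)
= 5.0444

5.0444


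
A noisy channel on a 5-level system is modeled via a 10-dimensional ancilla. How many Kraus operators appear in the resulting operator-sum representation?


Tracing out the environment in an orthonormal basis {|i>_E} gives Kraus operators K_i = <i|_E U |0>_E.
Number of Kraus operators = dim(H_env) = d_env
= 10

10


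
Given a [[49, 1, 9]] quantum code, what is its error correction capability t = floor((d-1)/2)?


Code parameters: [[49, 1, 9]], distance d = 9.
Number of correctable errors = floor((d-1)/2)
= floor((9 - 1)/2)
= floor(8/2)
= 4

4


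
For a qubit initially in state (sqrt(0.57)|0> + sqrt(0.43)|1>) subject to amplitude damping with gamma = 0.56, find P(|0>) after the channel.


For amplitude damping with parameter gamma on state sqrt(a)|0> + sqrt(b)|1>:
alpha^2 = 0.57, beta^2 = 0.43
P(|0>) = alpha^2 + gamma * beta^2
= 0.57 + 0.56 * 0.43
= 0.57 + 0.2408
= 0.8108

0.8108


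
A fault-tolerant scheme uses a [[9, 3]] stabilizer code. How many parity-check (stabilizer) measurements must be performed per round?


For an [[n,k]] stabilizer code:
Number of stabilizer generators = n - k
= 9 - 3
= 6

6


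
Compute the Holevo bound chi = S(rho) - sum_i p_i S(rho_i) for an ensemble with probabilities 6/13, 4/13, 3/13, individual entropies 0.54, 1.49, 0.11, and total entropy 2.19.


chi = S(rho) - sum_i p_i * S(rho_i)
Weighted entropy = 6/13 * 0.54 + 4/13 * 1.49 + 3/13 * 0.11
= 0.7331
chi = 2.19 - 0.7331
= 1.4569

1.4569


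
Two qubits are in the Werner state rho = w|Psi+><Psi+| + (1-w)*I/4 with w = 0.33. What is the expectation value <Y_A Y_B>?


|Psi+> = (|01> + |10>)/sqrt(2)
For the pure Bell state, <Y_A Y_B> = +1 (Bell-state Pauli correlator).
The maximally-mixed part I/4 has tr(I/4 * P tensor P) = 0 for any traceless Pauli P.
So <Y_A Y_B>_rho = w * (+1) + (1 - w) * 0
= 0.33 * (+1)
= 0.3300

0.3300


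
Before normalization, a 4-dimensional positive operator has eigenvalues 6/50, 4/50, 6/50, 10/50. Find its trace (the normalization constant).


tr(M) = sum of eigenvalues
= 6/50 + 4/50 + 6/50 + 10/50
= 26/50
= 0.5200

0.5200


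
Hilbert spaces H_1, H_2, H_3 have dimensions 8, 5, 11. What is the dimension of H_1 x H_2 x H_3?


dim(H_1 x H_2 x H_3) = 8 * 5 * 11
= 40 * 11
= 440

440


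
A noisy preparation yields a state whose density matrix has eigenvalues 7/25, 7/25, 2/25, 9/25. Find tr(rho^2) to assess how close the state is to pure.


tr(rho^2) = sum of eigenvalues squared
= (7/25)^2 + (7/25)^2 + (2/25)^2 + (9/25)^2
= (49 + 49 + 4 + 81) / 625
= 183/625
= 0.2928

0.2928


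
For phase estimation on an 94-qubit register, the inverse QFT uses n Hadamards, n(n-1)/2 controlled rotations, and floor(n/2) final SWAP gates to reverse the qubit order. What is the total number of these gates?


Hadamard gates: 94
Controlled rotations: n*(n-1)/2 = 94*93/2 = 4371
SWAP gates: floor(n/2) = floor(94/2) = 47
Total = 94 + 4371 + 47
= 4512

4512


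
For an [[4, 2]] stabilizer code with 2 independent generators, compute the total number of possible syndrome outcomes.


Each stabilizer generator gives a binary (+1 or -1) measurement outcome.
With 2 independent generators:
Total syndromes = 2^2
= 4

4


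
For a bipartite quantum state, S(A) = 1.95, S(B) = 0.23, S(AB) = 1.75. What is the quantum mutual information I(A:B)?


I(A:B) = S(A) + S(B) - S(AB)
= 1.95 + 0.23 - 1.75
= 0.4300

0.4300


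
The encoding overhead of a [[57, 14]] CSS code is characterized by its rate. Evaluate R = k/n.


Code rate R = k/n
= 14/57
= 0.2456

0.2456


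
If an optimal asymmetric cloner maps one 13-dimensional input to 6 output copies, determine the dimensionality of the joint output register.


Output space = H^(tensor 6) where dim(H) = 13
dim = 13^6
= 169 (after 2 factors)
= 2197 (after 3 factors)
= 28561 (after 4 factors)
= 371293 (after 5 factors)
= 4826809 (after 6 factors)
= 4826809

4826809


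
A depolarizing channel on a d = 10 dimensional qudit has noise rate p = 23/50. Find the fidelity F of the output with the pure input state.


F = (1-p) + p/d
= (1 - 0.4600) + 0.4600/10
= 0.5400 + 0.0460
= 0.5860

0.5860


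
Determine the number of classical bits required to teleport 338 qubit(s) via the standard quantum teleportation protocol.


Quantum teleportation requires 2 classical bits per qubit teleported.
338 qubit(s) -> 2 * 338 = 676 classical bits

676


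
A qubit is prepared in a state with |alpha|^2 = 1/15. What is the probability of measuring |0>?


|alpha|^2 = 1/15 = 0.0667
|beta|^2 = 1 - 1/15 = 14/15 = 0.9333
P(|0>) = |alpha|^2 = 0.0667

0.0667


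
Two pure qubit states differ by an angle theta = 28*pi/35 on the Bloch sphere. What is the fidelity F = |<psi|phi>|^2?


For states separated by angle theta on Bloch sphere:
F = cos^2(theta/2)
theta = 28*pi/35 = 2.5133
theta/2 = 1.2566
cos(theta/2) = 0.3090
F = 0.0955

0.0955


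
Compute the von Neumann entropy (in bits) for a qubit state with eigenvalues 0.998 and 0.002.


S = -p*log2(p) - (1-p)*log2(1-p)
p = 0.9980, 1-p = 0.0020
= -0.9980 * log2(0.9980) - 0.0020 * log2(0.0020)
= -(-0.0029) - (-0.0179)
= 0.0208

0.0208


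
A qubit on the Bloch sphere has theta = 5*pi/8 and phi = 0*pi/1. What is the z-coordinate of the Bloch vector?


theta = 1.9635, phi = 0.0000
r_z = cos(theta) = -0.3827

-0.3827


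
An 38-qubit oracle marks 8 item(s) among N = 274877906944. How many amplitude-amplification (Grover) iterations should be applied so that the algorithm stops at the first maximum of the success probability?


After j Grover iterations the success probability is P(j) = sin^2((2j+1)*theta), where sin(theta) = sqrt(k/N).
N = 2^38 = 274877906944, k = 8
sin(theta) = sqrt(k/N) = 5.394796609e-06
theta = arcsin(sqrt(k/N)) = 5.394796609e-06 rad
P(j) reaches its first maximum when (2j+1)*theta is as close as possible to pi/2, i.e. j = round(pi/(4*theta) - 1/2).
pi/(4*theta) - 1/2 = 145583.8881
(For comparison, the common estimate pi/4 * sqrt(N/k) = 145584.3881; the exact maximiser is used here.)
Optimal iterations = 145584

145584


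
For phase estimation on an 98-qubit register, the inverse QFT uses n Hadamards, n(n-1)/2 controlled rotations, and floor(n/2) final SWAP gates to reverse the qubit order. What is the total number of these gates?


Hadamard gates: 98
Controlled rotations: n*(n-1)/2 = 98*97/2 = 4753
SWAP gates: floor(n/2) = floor(98/2) = 49
Total = 98 + 4753 + 49
= 4900

4900


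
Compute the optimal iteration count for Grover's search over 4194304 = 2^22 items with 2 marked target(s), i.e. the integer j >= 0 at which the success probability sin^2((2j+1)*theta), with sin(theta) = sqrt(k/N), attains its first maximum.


After j Grover iterations the success probability is P(j) = sin^2((2j+1)*theta), where sin(theta) = sqrt(k/N).
N = 2^22 = 4194304, k = 2
sin(theta) = sqrt(k/N) = 0.000690533966
theta = arcsin(sqrt(k/N)) = 0.0006905340209 rad
P(j) reaches its first maximum when (2j+1)*theta is as close as possible to pi/2, i.e. j = round(pi/(4*theta) - 1/2).
pi/(4*theta) - 1/2 = 1136.8779
(For comparison, the common estimate pi/4 * sqrt(N/k) = 1137.3780; the exact maximiser is used here.)
Optimal iterations = 1137

1137


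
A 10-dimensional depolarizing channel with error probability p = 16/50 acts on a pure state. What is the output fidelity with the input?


F = (1-p) + p/d
= (1 - 0.3200) + 0.3200/10
= 0.6800 + 0.0320
= 0.7120

0.7120


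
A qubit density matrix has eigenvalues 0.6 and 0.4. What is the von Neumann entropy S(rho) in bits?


S = -p*log2(p) - (1-p)*log2(1-p)
p = 0.6000, 1-p = 0.4000
= -0.6000 * log2(0.6000) - 0.4000 * log2(0.4000)
= -(-0.4422) - (-0.5288)
= 0.9710

0.9710


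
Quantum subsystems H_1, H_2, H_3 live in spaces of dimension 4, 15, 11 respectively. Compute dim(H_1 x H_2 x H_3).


dim(H_1 x H_2 x H_3) = 4 * 15 * 11
= 60 * 11
= 660

660


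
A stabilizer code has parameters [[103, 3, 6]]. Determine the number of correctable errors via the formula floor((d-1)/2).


Code parameters: [[103, 3, 6]], distance d = 6.
Number of correctable errors = floor((d-1)/2)
= floor((6 - 1)/2)
= floor(5/2)
= 2

2


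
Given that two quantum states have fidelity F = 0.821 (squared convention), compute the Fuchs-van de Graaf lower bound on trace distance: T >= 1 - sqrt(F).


Fuchs-van de Graaf (squared-fidelity convention): 1 - sqrt(F) <= T <= sqrt(1 - F).
Lower bound: T >= 1 - sqrt(F)
sqrt(F) = sqrt(0.821) = 0.9061
T >= 1 - 0.9061
T >= 0.0939

0.0939


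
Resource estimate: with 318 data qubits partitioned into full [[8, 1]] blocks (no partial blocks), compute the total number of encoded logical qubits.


Each code block uses 8 physical qubits for 1 logical qubit(s).
Number of complete blocks = floor(318 / 8) = 39
Logical qubits = 39 * 1
= 39

39


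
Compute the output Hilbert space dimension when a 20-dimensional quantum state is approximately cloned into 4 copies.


Output space = H^(tensor 4) where dim(H) = 20
dim = 20^4
= 400 (after 2 factors)
= 8000 (after 3 factors)
= 160000 (after 4 factors)
= 160000

160000


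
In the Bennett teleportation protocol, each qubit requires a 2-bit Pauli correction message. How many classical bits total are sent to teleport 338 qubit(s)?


Quantum teleportation requires 2 classical bits per qubit teleported.
338 qubit(s) -> 2 * 338 = 676 classical bits

676


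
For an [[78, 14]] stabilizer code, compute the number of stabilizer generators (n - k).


For an [[n,k]] stabilizer code:
Number of stabilizer generators = n - k
= 78 - 14
= 64

64


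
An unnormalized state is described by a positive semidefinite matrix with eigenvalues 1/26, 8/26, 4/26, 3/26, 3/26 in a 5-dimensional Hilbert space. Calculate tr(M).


tr(M) = sum of eigenvalues
= 1/26 + 8/26 + 4/26 + 3/26 + 3/26
= 19/26
= 0.7308

0.7308


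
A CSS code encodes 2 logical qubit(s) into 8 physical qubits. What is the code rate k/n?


Code rate R = k/n
= 2/8
= 0.2500

0.2500


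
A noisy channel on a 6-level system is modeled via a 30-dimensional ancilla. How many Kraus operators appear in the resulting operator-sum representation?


Tracing out the environment in an orthonormal basis {|i>_E} gives Kraus operators K_i = <i|_E U |0>_E.
Number of Kraus operators = dim(H_env) = d_env
= 30

30


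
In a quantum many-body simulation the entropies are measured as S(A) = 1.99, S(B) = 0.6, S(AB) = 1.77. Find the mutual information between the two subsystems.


I(A:B) = S(A) + S(B) - S(AB)
= 1.99 + 0.6 - 1.77
= 0.8200

0.8200


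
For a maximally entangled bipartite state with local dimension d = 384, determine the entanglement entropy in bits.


For a maximally entangled state in d x d:
S = log2(d) = log2(384)
= 8.5850

8.5850


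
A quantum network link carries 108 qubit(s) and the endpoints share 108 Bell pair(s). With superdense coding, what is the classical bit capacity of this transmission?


Superdense coding allows 2 classical bits per shared entangled pair.
108 pair(s) -> 2 * 108 = 216 classical bits

216


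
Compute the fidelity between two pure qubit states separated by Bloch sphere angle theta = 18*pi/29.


For states separated by angle theta on Bloch sphere:
F = cos^2(theta/2)
theta = 18*pi/29 = 1.9500
theta/2 = 0.9750
cos(theta/2) = 0.5612
F = 0.3149

0.3149


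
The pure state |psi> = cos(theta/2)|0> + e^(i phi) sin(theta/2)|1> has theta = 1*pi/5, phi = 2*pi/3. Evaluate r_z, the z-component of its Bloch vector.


theta = 0.6283, phi = 2.0944
r_z = cos(theta) = 0.8090

0.8090


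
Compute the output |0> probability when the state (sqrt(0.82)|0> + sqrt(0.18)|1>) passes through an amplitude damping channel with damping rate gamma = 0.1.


For amplitude damping with parameter gamma on state sqrt(a)|0> + sqrt(b)|1>:
alpha^2 = 0.82, beta^2 = 0.18
P(|0>) = alpha^2 + gamma * beta^2
= 0.82 + 0.1 * 0.18
= 0.82 + 0.0180
= 0.8380

0.8380


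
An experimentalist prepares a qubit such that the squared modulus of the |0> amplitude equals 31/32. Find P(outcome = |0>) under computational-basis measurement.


|alpha|^2 = 31/32 = 0.9688
|beta|^2 = 1 - 31/32 = 1/32 = 0.0312
P(|0>) = |alpha|^2 = 0.9688

0.9688


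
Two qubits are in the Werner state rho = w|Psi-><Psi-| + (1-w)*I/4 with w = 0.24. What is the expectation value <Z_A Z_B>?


|Psi-> = (|01> - |10>)/sqrt(2)
For the pure Bell state, <Z_A Z_B> = -1 (Bell-state Pauli correlator).
The maximally-mixed part I/4 has tr(I/4 * P tensor P) = 0 for any traceless Pauli P.
So <Z_A Z_B>_rho = w * (-1) + (1 - w) * 0
= 0.24 * (-1)
= -0.2400

-0.2400


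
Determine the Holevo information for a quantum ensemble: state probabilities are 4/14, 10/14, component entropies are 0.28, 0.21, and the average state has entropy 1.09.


chi = S(rho) - sum_i p_i * S(rho_i)
Weighted entropy = 4/14 * 0.28 + 10/14 * 0.21
= 0.2300
chi = 1.09 - 0.2300
= 0.8600

0.8600


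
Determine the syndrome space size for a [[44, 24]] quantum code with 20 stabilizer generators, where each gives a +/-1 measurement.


Each stabilizer generator gives a binary (+1 or -1) measurement outcome.
With 20 independent generators:
Total syndromes = 2^20
= 1048576

1048576


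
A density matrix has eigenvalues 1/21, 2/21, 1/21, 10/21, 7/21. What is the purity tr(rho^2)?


tr(rho^2) = sum of eigenvalues squared
= (1/21)^2 + (2/21)^2 + (1/21)^2 + (10/21)^2 + (7/21)^2
= (1 + 4 + 1 + 100 + 49) / 441
= 155/441
= 0.3515

0.3515


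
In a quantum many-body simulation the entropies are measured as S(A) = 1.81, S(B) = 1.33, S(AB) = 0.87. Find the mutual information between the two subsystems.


I(A:B) = S(A) + S(B) - S(AB)
= 1.81 + 1.33 - 0.87
= 2.2700

2.2700


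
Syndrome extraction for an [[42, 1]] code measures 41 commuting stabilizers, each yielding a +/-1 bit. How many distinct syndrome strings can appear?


Each stabilizer generator gives a binary (+1 or -1) measurement outcome.
With 41 independent generators:
Total syndromes = 2^41
= 2199023255552

2199023255552


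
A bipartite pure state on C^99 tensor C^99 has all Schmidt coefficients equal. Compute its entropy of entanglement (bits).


For a maximally entangled state in d x d:
S = log2(d) = log2(99)
= 6.6294

6.6294


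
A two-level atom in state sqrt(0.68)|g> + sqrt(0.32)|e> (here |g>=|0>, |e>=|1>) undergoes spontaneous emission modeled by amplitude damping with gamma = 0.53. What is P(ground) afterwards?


For amplitude damping with parameter gamma on state sqrt(a)|0> + sqrt(b)|1>:
alpha^2 = 0.68, beta^2 = 0.32
P(|0>) = alpha^2 + gamma * beta^2
= 0.68 + 0.53 * 0.32
= 0.68 + 0.1696
= 0.8496

0.8496


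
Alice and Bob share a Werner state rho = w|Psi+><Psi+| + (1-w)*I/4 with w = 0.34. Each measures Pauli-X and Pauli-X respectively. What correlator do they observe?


|Psi+> = (|01> + |10>)/sqrt(2)
For the pure Bell state, <X_A X_B> = +1 (Bell-state Pauli correlator).
The maximally-mixed part I/4 has tr(I/4 * P tensor P) = 0 for any traceless Pauli P.
So <X_A X_B>_rho = w * (+1) + (1 - w) * 0
= 0.34 * (+1)
= 0.3400

0.3400


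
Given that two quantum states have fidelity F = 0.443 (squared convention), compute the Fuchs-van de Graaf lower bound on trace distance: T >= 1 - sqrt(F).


Fuchs-van de Graaf (squared-fidelity convention): 1 - sqrt(F) <= T <= sqrt(1 - F).
Lower bound: T >= 1 - sqrt(F)
sqrt(F) = sqrt(0.443) = 0.6656
T >= 1 - 0.6656
T >= 0.3344

0.3344


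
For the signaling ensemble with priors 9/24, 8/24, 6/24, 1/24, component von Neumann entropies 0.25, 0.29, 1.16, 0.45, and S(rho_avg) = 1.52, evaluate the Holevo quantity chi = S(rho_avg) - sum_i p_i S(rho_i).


chi = S(rho) - sum_i p_i * S(rho_i)
Weighted entropy = 9/24 * 0.25 + 8/24 * 0.29 + 6/24 * 1.16 + 1/24 * 0.45
= 0.4992
chi = 1.52 - 0.4992
= 1.0208

1.0208


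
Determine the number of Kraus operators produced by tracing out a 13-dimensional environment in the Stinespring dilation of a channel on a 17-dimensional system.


Tracing out the environment in an orthonormal basis {|i>_E} gives Kraus operators K_i = <i|_E U |0>_E.
Number of Kraus operators = dim(H_env) = d_env
= 13

13


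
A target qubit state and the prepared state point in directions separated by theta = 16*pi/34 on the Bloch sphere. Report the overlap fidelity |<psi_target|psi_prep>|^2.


For states separated by angle theta on Bloch sphere:
F = cos^2(theta/2)
theta = 16*pi/34 = 1.4784
theta/2 = 0.7392
cos(theta/2) = 0.7390
F = 0.5461

0.5461


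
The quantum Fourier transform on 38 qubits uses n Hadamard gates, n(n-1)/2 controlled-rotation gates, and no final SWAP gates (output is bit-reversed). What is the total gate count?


Hadamard gates: 38
Controlled rotations: n*(n-1)/2 = 38*37/2 = 703
SWAP gates: 0 (omitted)
Total = 38 + 703
= 741

741


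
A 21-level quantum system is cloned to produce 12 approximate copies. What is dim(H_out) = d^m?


Output space = H^(tensor 12) where dim(H) = 21
dim = 21^12
= 441 (after 2 factors)
= 9261 (after 3 factors)
= 194481 (after 4 factors)
= 4084101 (after 5 factors)
= 85766121 (after 6 factors)
= 1801088541 (after 7 factors)
= 37822859361 (after 8 factors)
= 794280046581 (after 9 factors)
= 16679880978201 (after 10 factors)
= 350277500542221 (after 11 factors)
= 7355827511386641 (after 12 factors)
= 7355827511386641

7355827511386641


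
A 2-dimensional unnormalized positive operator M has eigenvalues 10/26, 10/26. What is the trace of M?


tr(M) = sum of eigenvalues
= 10/26 + 10/26
= 20/26
= 0.7692

0.7692


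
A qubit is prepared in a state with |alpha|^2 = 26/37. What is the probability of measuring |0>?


|alpha|^2 = 26/37 = 0.7027
|beta|^2 = 1 - 26/37 = 11/37 = 0.2973
P(|0>) = |alpha|^2 = 0.7027

0.7027


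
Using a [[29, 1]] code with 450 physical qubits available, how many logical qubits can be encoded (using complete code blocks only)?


Each code block uses 29 physical qubits for 1 logical qubit(s).
Number of complete blocks = floor(450 / 29) = 15
Logical qubits = 15 * 1
= 15

15


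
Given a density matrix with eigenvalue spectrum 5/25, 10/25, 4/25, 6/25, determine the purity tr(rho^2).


tr(rho^2) = sum of eigenvalues squared
= (5/25)^2 + (10/25)^2 + (4/25)^2 + (6/25)^2
= (25 + 100 + 16 + 36) / 625
= 177/625
= 0.2832

0.2832


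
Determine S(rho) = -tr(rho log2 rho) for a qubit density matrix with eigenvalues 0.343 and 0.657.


S = -p*log2(p) - (1-p)*log2(1-p)
p = 0.3430, 1-p = 0.6570
= -0.3430 * log2(0.3430) - 0.6570 * log2(0.6570)
= -(-0.5295) - (-0.3982)
= 0.9277

0.9277


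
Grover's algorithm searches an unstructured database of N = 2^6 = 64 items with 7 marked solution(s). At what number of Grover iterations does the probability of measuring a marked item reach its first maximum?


After j Grover iterations the success probability is P(j) = sin^2((2j+1)*theta), where sin(theta) = sqrt(k/N).
N = 2^6 = 64, k = 7
sin(theta) = sqrt(k/N) = 0.3307189139
theta = arcsin(sqrt(k/N)) = 0.3370652533 rad
P(j) reaches its first maximum when (2j+1)*theta is as close as possible to pi/2, i.e. j = round(pi/(4*theta) - 1/2).
pi/(4*theta) - 1/2 = 1.8301
(For comparison, the common estimate pi/4 * sqrt(N/k) = 2.3748; the exact maximiser is used here.)
Optimal iterations = 2

2


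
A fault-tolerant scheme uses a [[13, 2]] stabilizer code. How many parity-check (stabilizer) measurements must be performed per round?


For an [[n,k]] stabilizer code:
Number of stabilizer generators = n - k
= 13 - 2
= 11

11


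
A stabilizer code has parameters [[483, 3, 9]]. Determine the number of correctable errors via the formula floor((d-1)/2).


Code parameters: [[483, 3, 9]], distance d = 9.
Number of correctable errors = floor((d-1)/2)
= floor((9 - 1)/2)
= floor(8/2)
= 4

4


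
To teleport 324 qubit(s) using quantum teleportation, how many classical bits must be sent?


Quantum teleportation requires 2 classical bits per qubit teleported.
324 qubit(s) -> 2 * 324 = 648 classical bits

648


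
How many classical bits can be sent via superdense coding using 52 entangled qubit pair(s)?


Superdense coding allows 2 classical bits per shared entangled pair.
52 pair(s) -> 2 * 52 = 104 classical bits

104


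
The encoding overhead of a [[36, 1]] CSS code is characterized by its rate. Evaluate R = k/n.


Code rate R = k/n
= 1/36
= 0.0278

0.0278


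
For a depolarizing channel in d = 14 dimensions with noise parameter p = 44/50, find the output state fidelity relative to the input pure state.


F = (1-p) + p/d
= (1 - 0.8800) + 0.8800/14
= 0.1200 + 0.0629
= 0.1829

0.1829


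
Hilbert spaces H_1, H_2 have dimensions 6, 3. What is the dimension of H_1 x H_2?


dim(H_1 x H_2) = 6 * 3
= 18

18


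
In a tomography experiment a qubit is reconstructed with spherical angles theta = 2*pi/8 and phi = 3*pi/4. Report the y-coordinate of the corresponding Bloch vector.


theta = 0.7854, phi = 2.3562
r_y = sin(theta)*sin(phi) = 0.7071 * 0.7071
r_y = 0.5000

0.5000


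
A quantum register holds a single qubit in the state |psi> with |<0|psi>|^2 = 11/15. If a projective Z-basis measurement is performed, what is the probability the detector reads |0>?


|alpha|^2 = 11/15 = 0.7333
|beta|^2 = 1 - 11/15 = 4/15 = 0.2667
P(|0>) = |alpha|^2 = 0.7333

0.7333


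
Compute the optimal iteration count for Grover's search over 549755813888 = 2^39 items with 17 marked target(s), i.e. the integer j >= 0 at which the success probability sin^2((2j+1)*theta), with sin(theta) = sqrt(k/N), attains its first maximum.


After j Grover iterations the success probability is P(j) = sin^2((2j+1)*theta), where sin(theta) = sqrt(k/N).
N = 2^39 = 549755813888, k = 17
sin(theta) = sqrt(k/N) = 5.560829062e-06
theta = arcsin(sqrt(k/N)) = 5.560829062e-06 rad
P(j) reaches its first maximum when (2j+1)*theta is as close as possible to pi/2, i.e. j = round(pi/(4*theta) - 1/2).
pi/(4*theta) - 1/2 = 141237.1023
(For comparison, the common estimate pi/4 * sqrt(N/k) = 141237.6023; the exact maximiser is used here.)
Optimal iterations = 141237

141237
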